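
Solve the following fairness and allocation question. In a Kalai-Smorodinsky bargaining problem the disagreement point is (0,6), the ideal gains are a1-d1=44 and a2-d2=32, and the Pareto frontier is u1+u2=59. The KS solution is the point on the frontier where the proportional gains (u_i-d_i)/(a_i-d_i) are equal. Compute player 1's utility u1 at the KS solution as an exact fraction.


Step 1: At the KS point, (u1-d1)/r1 = (u2-d2)/r2 = t and u1+u2 = 59
Step 2: u1 = d1 + r1*t and u2 = d2 + r2*t, so (d1 + r1*t) + (d2 + r2*t) = 59
Step 3: t = (59 - 0 - 6)/(44 + 32) = 53/76
Step 4: u1 = d1 + r1*t = 0 + 44 * 53/76 = 583/19
Step 5: (Check: u2 = d2 + r2*t = 538/19; u1+u2 = 583/19 + 538/19 = 59, on the frontier.)

583/19


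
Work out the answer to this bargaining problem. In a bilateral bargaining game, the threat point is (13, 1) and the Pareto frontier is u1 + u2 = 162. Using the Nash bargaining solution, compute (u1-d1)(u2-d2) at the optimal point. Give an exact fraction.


Step 1: The Nash solution splits surplus symmetrically above the disagreement point
Step 2: u1 = (total + d1 - d2)/2 = (162 + 13 - 1)/2 = 87
Step 3: u2 = (total - d1 + d2)/2 = (162 - 13 + 1)/2 = 75
Step 4: Nash product = (87 - 13) * (75 - 1)
Step 5: = 74 * 74 = 5476

5476


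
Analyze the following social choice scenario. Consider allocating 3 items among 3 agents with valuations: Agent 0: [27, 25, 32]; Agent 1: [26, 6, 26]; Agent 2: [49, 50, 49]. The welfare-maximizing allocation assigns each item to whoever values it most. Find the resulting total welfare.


Step 1: For each item, find the maximum value among all agents.
Step 2: Item 0 -> Agent 2 (value 49)
Step 3: Item 1 -> Agent 2 (value 50)
Step 4: Item 2 -> Agent 2 (value 49)
Step 5: Total welfare = 49 + 50 + 49 = 148

148


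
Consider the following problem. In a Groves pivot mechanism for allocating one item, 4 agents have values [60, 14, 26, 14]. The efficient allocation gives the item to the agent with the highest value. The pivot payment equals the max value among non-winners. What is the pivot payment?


Step 1: The efficient winner is agent 0 with value 60
Step 2: Other agents' values: [14, 26, 14]
Step 3: Pivot payment = max(others) = 26
Step 4: The winner pays 26

26


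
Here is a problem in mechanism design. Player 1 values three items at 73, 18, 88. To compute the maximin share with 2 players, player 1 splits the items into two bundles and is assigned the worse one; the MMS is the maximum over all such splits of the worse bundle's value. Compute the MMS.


Step 1: Item values = 73, 18, 88
Step 2: Enumerate all 2-bundle partitions and take the smaller bundle:
  Partition 1: {73} vs {18,88} -> bundles 73, 106; min = 73
  Partition 2: {18} vs {73,88} -> bundles 18, 161; min = 18
  Partition 3: {88} vs {73,18} -> bundles 88, 91; min = 88
Step 3: MMS = max(73, 18, 88) = 88

88


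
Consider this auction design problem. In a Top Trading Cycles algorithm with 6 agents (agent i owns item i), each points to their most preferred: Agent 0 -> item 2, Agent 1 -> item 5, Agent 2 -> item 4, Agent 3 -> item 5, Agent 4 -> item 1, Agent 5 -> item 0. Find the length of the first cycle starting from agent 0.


Step 1: Trace the pointer graph from agent 0: 0 -> 2 -> 4 -> 1 -> 5 -> 0
Step 2: A cycle is detected when we revisit agent 0
Step 3: The cycle is: 0 -> 2 -> 4 -> 1 -> 5 -> 0
Step 4: Cycle length = 5

5


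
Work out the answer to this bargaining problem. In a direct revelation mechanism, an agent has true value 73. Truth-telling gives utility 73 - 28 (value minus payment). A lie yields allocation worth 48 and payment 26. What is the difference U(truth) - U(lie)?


Step 1: U(truth) = value - payment = 73 - 28 = 45
Step 2: U(lie) = allocation - payment = 48 - 26 = 22
Step 3: IC gap = 45 - 22 = 23

23


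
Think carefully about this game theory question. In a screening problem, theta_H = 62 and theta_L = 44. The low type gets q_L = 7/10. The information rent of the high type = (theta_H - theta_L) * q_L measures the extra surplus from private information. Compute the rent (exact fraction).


Step 1: theta_H - theta_L = 62 - 44 = 18
Step 2: Information rent = (theta_H - theta_L) * q_L
Step 3: = 18 * 7/10
Step 4: = 63/5

63/5


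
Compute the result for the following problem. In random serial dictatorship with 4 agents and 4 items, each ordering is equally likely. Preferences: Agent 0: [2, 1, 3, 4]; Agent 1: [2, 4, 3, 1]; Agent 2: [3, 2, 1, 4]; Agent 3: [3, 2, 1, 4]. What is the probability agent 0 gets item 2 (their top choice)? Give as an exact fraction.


Step 1: Agent 0 wants item 2
Step 2: There are 24 possible orderings of agents
Step 3: In 10 orderings, agent 0 gets item 2
Step 4: Probability = 10/24 = 5/12

5/12


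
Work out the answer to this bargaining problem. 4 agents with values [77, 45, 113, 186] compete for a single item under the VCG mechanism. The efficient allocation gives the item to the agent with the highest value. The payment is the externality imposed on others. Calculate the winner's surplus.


Step 1: The winner is the agent with the highest value: agent 3 with value 186
Step 2: Values of other agents: [77, 45, 113]
Step 3: VCG payment = max of others' values = 113
Step 4: Surplus = 186 - 113 = 73

73


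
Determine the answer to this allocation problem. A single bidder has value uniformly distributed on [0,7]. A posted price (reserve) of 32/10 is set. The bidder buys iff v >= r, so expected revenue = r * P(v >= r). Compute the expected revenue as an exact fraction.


Step 1: Posted price r = 16/5, value support [0,7]
Step 2: P(v >= r) = (7 - 16/5)/7 = 19/35
Step 3: Expected revenue = r * P(v >= r) = 16/5 * 19/35
Step 4: Revenue = 304/175

304/175


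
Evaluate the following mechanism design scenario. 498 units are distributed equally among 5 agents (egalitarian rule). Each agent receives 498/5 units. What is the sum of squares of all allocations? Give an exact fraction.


Step 1: Each agent's share = 498/5
Step 2: Square of each share = (498/5)^2 = 248004/25
Step 3: Sum of squares = 5 * 248004/25 = 248004/5

248004/5


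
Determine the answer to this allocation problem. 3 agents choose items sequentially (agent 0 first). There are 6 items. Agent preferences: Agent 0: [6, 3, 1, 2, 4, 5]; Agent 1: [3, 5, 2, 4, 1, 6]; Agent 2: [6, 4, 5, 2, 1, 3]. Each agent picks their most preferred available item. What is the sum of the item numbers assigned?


Step 1: Agent 0 picks item 6
Step 2: Agent 1 picks item 3
Step 3: Agent 2 picks item 4
Step 4: Sum = 6 + 3 + 4 = 13

13


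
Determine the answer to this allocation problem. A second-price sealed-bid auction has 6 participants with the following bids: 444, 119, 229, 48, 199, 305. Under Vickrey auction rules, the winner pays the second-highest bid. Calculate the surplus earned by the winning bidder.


Step 1: Sort bids in descending order: 444, 305, 229, 199, 119, 48
Step 2: The winning bid is the highest: 444
Step 3: The payment equals the second-highest bid: 305
Step 4: Surplus = winner's bid - payment = 444 - 305 = 139

139


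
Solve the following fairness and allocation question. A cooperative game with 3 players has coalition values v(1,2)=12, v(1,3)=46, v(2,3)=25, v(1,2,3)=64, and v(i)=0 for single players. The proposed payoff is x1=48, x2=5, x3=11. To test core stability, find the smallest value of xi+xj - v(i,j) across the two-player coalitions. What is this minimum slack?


Step 1: Slack for coalition (1,2): x1+x2 - v12 = 53 - 12 = 41
Step 2: Slack for coalition (1,3): x1+x3 - v13 = 59 - 46 = 13
Step 3: Slack for coalition (2,3): x2+x3 - v23 = 16 - 25 = -9
Step 4: Minimum slack = min(41, 13, -9) = -9, attained by (2,3); coalition (2,3) can block (slack < 0), so the allocation is not in the core

-9


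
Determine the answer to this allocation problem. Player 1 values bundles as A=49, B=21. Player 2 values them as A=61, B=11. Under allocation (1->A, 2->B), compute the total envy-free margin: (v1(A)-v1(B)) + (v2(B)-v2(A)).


Step 1: Player 1's margin = v1(A) - v1(B) = 49 - 21 = 28
Step 2: Player 2's margin = v2(B) - v2(A) = 11 - 61 = -50
Step 3: Total margin = 28 + -50 = -22

-22


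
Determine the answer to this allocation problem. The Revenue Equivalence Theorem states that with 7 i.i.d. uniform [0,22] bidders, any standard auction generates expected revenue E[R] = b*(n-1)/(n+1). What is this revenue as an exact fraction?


Step 1: By Revenue Equivalence, expected revenue = b*(n-1)/(n+1)
Step 2: Substituting n = 7, b = 22
Step 3: Revenue = 22*(7-1)/(7+1) = 22*6/8
Step 4: Revenue = 132/8 = 33/2

33/2


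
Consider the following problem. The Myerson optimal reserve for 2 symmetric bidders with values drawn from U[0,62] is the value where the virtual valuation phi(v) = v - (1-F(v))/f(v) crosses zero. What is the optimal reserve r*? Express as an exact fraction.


Step 1: For U[0,62], F(v) = v/62 and f(v) = 1/62
Step 2: phi(v) = v - (1 - v/62)/(1/62) = v - (62 - v) = 2v - 62
Step 3: Set phi(r*) = 0: 2r* - 62 = 0
Step 4: r* = 62/2 = 31 (the number of bidders n = 2 does not enter)

31


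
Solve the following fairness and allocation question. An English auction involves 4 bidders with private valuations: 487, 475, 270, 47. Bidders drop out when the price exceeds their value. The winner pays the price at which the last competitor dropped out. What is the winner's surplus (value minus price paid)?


Step 1: Identify the highest value: 487
Step 2: Identify the second-highest value: 475
Step 3: The final price = second-highest value = 475
Step 4: Surplus = 487 - 475 = 12

12


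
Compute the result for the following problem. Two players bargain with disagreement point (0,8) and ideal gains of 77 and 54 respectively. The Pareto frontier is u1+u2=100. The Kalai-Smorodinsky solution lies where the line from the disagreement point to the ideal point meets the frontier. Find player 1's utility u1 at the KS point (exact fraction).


Step 1: At the KS point, (u1-d1)/r1 = (u2-d2)/r2 = t and u1+u2 = 100
Step 2: u1 = d1 + r1*t and u2 = d2 + r2*t, so (d1 + r1*t) + (d2 + r2*t) = 100
Step 3: t = (100 - 0 - 8)/(77 + 54) = 92/131
Step 4: u1 = d1 + r1*t = 0 + 77 * 92/131 = 7084/131
Step 5: (Check: u2 = d2 + r2*t = 6016/131; u1+u2 = 7084/131 + 6016/131 = 100, on the frontier.)

7084/131


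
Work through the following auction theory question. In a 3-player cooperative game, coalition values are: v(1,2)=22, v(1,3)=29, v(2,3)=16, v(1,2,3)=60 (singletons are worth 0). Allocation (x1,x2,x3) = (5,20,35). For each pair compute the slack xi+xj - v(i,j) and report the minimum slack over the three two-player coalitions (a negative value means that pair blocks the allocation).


Step 1: Slack for coalition (1,2): x1+x2 - v12 = 25 - 22 = 3
Step 2: Slack for coalition (1,3): x1+x3 - v13 = 40 - 29 = 11
Step 3: Slack for coalition (2,3): x2+x3 - v23 = 55 - 16 = 39
Step 4: Minimum slack = min(3, 11, 39) = 3, attained by (1,2); no pair can gain by deviating, so the allocation is in the core

3


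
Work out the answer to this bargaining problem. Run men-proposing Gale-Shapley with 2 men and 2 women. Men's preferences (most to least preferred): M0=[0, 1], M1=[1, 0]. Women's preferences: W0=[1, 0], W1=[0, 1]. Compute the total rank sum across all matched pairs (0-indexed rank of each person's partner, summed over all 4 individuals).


Step 1: Run Gale-Shapley (men propose, women hold best offer):
  M0 proposes to W0; she accepts
  M1 proposes to W1; she accepts
Step 2: Final matching: W0-M0, W1-M1
Step 3: 0-indexed ranks (man's rank of his match, then woman's): 0 + 1 + 0 + 1
Step 4: Total rank sum = 2

2


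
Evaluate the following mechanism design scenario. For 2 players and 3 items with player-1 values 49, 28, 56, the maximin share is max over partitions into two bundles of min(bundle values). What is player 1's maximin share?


Step 1: Item values = 49, 28, 56
Step 2: Enumerate all 2-bundle partitions and take the smaller bundle:
  Partition 1: {49} vs {28,56} -> bundles 49, 84; min = 49
  Partition 2: {28} vs {49,56} -> bundles 28, 105; min = 28
  Partition 3: {56} vs {49,28} -> bundles 56, 77; min = 56
Step 3: MMS = max(49, 28, 56) = 56

56


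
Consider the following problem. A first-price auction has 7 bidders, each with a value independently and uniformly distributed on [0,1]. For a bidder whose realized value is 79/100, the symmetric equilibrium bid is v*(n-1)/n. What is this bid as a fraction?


Step 1: The symmetric BNE bidding function is b(v) = v * (n-1) / n
Step 2: Substitute v = 79/100 and n = 7
Step 3: b = 79/100 * 6/7
Step 4: b = 237/350

237/350


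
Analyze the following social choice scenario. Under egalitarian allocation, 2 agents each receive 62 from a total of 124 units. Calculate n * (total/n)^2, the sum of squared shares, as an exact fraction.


Step 1: Each agent's share = 124/2 = 62
Step 2: Square of each share = (62)^2 = 3844
Step 3: Sum of squares = 2 * 3844 = 7688

7688


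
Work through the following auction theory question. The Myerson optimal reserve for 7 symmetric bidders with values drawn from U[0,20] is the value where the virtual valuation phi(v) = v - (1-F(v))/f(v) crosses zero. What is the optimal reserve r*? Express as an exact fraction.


Step 1: For U[0,20], F(v) = v/20 and f(v) = 1/20
Step 2: phi(v) = v - (1 - v/20)/(1/20) = v - (20 - v) = 2v - 20
Step 3: Set phi(r*) = 0: 2r* - 20 = 0
Step 4: r* = 20/2 = 10 (the number of bidders n = 7 does not enter)

10


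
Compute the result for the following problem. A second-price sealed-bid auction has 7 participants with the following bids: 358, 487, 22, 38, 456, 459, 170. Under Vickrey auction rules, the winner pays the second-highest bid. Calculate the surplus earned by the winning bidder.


Step 1: Sort bids in descending order: 487, 459, 456, 358, 170, 38, 22
Step 2: The winning bid is the highest: 487
Step 3: The payment equals the second-highest bid: 459
Step 4: Surplus = winner's bid - payment = 487 - 459 = 28

28


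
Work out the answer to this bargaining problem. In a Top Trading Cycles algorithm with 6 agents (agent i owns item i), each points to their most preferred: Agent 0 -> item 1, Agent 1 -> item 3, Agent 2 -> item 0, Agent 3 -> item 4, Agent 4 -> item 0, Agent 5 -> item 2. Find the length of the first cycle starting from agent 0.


Step 1: Trace the pointer graph from agent 0: 0 -> 1 -> 3 -> 4 -> 0
Step 2: A cycle is detected when we revisit agent 0
Step 3: The cycle is: 0 -> 1 -> 3 -> 4 -> 0
Step 4: Cycle length = 4

4


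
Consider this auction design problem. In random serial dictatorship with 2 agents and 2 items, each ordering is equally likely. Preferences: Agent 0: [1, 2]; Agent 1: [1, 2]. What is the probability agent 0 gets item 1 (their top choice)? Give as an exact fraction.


Step 1: Agent 0 wants item 1
Step 2: There are 2 possible orderings of agents
Step 3: In 1 orderings, agent 0 gets item 1
Step 4: Probability = 1/2

1/2


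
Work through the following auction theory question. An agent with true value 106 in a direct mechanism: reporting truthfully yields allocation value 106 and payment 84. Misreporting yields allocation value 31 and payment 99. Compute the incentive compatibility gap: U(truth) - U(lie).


Step 1: U(truth) = value - payment = 106 - 84 = 22
Step 2: U(lie) = allocation - payment = 31 - 99 = -68
Step 3: IC gap = 22 - (-68) = 90

90


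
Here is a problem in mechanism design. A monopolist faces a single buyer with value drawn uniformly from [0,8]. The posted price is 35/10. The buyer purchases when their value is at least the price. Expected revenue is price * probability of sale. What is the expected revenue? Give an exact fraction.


Step 1: Posted price r = 7/2, value support [0,8]
Step 2: P(v >= r) = (8 - 7/2)/8 = 9/16
Step 3: Expected revenue = r * P(v >= r) = 7/2 * 9/16
Step 4: Revenue = 63/32

63/32


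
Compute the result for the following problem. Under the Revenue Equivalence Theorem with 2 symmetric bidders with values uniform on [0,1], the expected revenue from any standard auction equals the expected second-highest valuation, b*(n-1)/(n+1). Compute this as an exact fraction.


Step 1: By Revenue Equivalence, expected revenue = b*(n-1)/(n+1)
Step 2: Substituting n = 2, b = 1
Step 3: Revenue = 1*(2-1)/(2+1) = 1*1/3
Step 4: Revenue = 1/3

1/3


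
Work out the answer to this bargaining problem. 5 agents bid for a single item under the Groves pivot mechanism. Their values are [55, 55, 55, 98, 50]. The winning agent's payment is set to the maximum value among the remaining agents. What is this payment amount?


Step 1: The efficient winner is agent 3 with value 98
Step 2: Other agents' values: [55, 55, 55, 50]
Step 3: Pivot payment = max(others) = 55
Step 4: The winner pays 55

55


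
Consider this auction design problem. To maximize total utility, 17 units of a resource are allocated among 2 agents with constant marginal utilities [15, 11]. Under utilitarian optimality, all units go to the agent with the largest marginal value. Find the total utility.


Step 1: The marginal utilities are [15, 11]
Step 2: The highest marginal utility is 15
Step 3: All 17 units go to that agent
Step 4: Total utility = 15 * 17 = 255

255


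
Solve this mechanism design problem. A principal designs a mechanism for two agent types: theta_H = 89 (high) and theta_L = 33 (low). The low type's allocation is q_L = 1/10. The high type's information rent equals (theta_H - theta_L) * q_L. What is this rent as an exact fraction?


Step 1: theta_H - theta_L = 89 - 33 = 56
Step 2: Information rent = (theta_H - theta_L) * q_L
Step 3: = 56 * 1/10
Step 4: = 28/5

28/5


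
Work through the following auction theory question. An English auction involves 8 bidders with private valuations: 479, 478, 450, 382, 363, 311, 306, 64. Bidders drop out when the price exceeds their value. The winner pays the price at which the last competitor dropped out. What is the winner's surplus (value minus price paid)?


Step 1: Identify the highest value: 479
Step 2: Identify the second-highest value: 478
Step 3: The final price = second-highest value = 478
Step 4: Surplus = 479 - 478 = 1

1


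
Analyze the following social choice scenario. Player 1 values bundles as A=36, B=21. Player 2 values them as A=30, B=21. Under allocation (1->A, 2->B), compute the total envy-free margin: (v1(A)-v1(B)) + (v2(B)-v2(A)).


Step 1: Player 1's margin = v1(A) - v1(B) = 36 - 21 = 15
Step 2: Player 2's margin = v2(B) - v2(A) = 21 - 30 = -9
Step 3: Total margin = 15 + -9 = 6

6


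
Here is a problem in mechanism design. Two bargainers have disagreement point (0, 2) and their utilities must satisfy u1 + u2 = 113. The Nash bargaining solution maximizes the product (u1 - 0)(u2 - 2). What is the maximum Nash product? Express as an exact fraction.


Step 1: The Nash solution splits surplus symmetrically above the disagreement point
Step 2: u1 = (total + d1 - d2)/2 = (113 + 0 - 2)/2 = 111/2
Step 3: u2 = (total - d1 + d2)/2 = (113 - 0 + 2)/2 = 115/2
Step 4: Nash product = (111/2 - 0) * (115/2 - 2)
Step 5: = 111/2 * 111/2 = 12321/4

12321/4


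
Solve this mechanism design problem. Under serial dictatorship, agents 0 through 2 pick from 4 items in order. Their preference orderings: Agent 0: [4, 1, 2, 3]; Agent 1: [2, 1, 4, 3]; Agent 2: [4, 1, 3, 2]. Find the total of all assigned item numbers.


Step 1: Agent 0 picks item 4
Step 2: Agent 1 picks item 2
Step 3: Agent 2 picks item 1
Step 4: Sum = 4 + 2 + 1 = 7

7


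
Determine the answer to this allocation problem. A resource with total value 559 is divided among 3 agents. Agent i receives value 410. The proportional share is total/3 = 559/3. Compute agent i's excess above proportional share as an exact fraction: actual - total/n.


Step 1: Proportional share = 559/3
Step 2: Agent's actual allocation = 410
Step 3: Excess = 410 - 559/3 = 671/3

671/3


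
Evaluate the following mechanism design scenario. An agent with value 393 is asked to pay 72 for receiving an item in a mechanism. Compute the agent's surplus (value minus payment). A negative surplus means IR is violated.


Step 1: Surplus = value - payment = 393 - 72 = 321
Step 2: IR is satisfied (surplus >= 0)

321


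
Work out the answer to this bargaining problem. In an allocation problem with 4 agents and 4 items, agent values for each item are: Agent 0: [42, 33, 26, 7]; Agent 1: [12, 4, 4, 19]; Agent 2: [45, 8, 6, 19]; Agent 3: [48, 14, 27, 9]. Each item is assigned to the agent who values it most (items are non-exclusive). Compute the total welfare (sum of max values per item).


Step 1: For each item, find the maximum value among all agents.
Step 2: Item 0 -> Agent 3 (value 48)
Step 3: Item 1 -> Agent 0 (value 33)
Step 4: Item 2 -> Agent 3 (value 27)
Step 5: Item 3 -> Agent 1 (value 19)
Step 6: Total welfare = 48 + 33 + 27 + 19 = 127

127


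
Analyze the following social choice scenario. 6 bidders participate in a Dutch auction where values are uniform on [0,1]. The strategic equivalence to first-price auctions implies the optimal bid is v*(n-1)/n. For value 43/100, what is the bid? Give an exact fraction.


Step 1: Dutch auctions are strategically equivalent to first-price auctions
Step 2: The equilibrium bid is b(v) = v*(n-1)/n
Step 3: b = 43/100 * 5/6
Step 4: b = 43/120

43/120


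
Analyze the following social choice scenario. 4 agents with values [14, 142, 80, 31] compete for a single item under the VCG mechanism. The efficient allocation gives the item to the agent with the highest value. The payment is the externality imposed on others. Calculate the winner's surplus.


Step 1: The winner is the agent with the highest value: agent 1 with value 142
Step 2: Values of other agents: [14, 80, 31]
Step 3: VCG payment = max of others' values = 80
Step 4: Surplus = 142 - 80 = 62

62


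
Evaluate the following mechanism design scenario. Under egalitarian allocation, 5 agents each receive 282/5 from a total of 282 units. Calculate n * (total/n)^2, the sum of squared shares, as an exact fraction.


Step 1: Each agent's share = 282/5
Step 2: Square of each share = (282/5)^2 = 79524/25
Step 3: Sum of squares = 5 * 79524/25 = 79524/5

79524/5


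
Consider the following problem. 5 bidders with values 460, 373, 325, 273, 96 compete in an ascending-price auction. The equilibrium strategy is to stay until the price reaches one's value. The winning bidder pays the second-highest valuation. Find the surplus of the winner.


Step 1: Identify the highest value: 460
Step 2: Identify the second-highest value: 373
Step 3: The final price = second-highest value = 373
Step 4: Surplus = 460 - 373 = 87

87


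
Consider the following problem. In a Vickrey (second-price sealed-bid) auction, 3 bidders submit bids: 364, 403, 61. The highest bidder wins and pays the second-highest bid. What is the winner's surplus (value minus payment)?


Step 1: Sort bids in descending order: 403, 364, 61
Step 2: The winning bid is the highest: 403
Step 3: The payment equals the second-highest bid: 364
Step 4: Surplus = winner's bid - payment = 403 - 364 = 39

39


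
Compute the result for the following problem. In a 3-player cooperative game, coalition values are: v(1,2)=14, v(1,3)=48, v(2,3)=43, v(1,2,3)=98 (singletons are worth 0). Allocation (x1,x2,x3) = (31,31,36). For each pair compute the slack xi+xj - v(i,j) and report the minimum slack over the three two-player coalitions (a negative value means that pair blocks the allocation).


Step 1: Slack for coalition (1,2): x1+x2 - v12 = 62 - 14 = 48
Step 2: Slack for coalition (1,3): x1+x3 - v13 = 67 - 48 = 19
Step 3: Slack for coalition (2,3): x2+x3 - v23 = 67 - 43 = 24
Step 4: Minimum slack = min(48, 19, 24) = 19, attained by (1,3); no pair can gain by deviating, so the allocation is in the core

19


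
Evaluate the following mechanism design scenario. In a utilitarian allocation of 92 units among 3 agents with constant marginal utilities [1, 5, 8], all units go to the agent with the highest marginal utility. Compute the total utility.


Step 1: The marginal utilities are [1, 5, 8]
Step 2: The highest marginal utility is 8
Step 3: All 92 units go to that agent
Step 4: Total utility = 8 * 92 = 736

736


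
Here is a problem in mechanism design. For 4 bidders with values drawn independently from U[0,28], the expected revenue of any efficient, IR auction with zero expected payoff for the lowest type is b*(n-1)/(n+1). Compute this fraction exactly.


Step 1: By Revenue Equivalence, expected revenue = b*(n-1)/(n+1)
Step 2: Substituting n = 4, b = 28
Step 3: Revenue = 28*(4-1)/(4+1) = 28*3/5
Step 4: Revenue = 84/5

84/5


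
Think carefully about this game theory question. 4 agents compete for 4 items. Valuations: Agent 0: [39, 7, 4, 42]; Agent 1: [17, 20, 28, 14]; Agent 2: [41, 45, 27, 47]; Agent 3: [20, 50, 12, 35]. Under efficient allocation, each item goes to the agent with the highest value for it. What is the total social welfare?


Step 1: For each item, find the maximum value among all agents.
Step 2: Item 0 -> Agent 2 (value 41)
Step 3: Item 1 -> Agent 3 (value 50)
Step 4: Item 2 -> Agent 1 (value 28)
Step 5: Item 3 -> Agent 2 (value 47)
Step 6: Total welfare = 41 + 50 + 28 + 47 = 166

166


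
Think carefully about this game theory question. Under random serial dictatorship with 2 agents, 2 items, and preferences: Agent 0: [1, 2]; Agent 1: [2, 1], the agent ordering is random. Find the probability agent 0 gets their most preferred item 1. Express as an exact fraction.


Step 1: Agent 0 wants item 1
Step 2: There are 2 possible orderings of agents
Step 3: In 2 orderings, agent 0 gets item 1
Step 4: Probability = 2/2 = 1

1


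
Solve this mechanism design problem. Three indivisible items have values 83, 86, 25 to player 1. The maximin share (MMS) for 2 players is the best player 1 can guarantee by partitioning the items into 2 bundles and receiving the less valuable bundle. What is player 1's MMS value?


Step 1: Item values = 83, 86, 25
Step 2: Enumerate all 2-bundle partitions and take the smaller bundle:
  Partition 1: {83} vs {86,25} -> bundles 83, 111; min = 83
  Partition 2: {86} vs {83,25} -> bundles 86, 108; min = 86
  Partition 3: {25} vs {83,86} -> bundles 25, 169; min = 25
Step 3: MMS = max(83, 86, 25) = 86

86


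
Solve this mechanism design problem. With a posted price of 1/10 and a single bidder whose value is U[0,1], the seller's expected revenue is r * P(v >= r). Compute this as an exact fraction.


Step 1: Posted price r = 1/10, value support [0,1]
Step 2: P(v >= r) = (1 - 1/10)/1 = 9/10
Step 3: Expected revenue = r * P(v >= r) = 1/10 * 9/10
Step 4: Revenue = 9/100

9/100


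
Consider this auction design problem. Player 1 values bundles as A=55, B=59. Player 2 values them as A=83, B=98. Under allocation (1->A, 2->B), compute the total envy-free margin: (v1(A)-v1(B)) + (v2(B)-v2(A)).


Step 1: Player 1's margin = v1(A) - v1(B) = 55 - 59 = -4
Step 2: Player 2's margin = v2(B) - v2(A) = 98 - 83 = 15
Step 3: Total margin = -4 + 15 = 11

11


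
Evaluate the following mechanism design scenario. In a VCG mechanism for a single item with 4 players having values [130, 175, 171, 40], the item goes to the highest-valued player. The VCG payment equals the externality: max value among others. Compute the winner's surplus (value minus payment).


Step 1: The winner is the agent with the highest value: agent 1 with value 175
Step 2: Values of other agents: [130, 171, 40]
Step 3: VCG payment = max of others' values = 171
Step 4: Surplus = 175 - 171 = 4

4


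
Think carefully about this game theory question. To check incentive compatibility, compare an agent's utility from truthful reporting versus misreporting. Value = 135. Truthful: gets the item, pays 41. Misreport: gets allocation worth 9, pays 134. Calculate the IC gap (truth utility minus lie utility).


Step 1: U(truth) = value - payment = 135 - 41 = 94
Step 2: U(lie) = allocation - payment = 9 - 134 = -125
Step 3: IC gap = 94 - (-125) = 219

219


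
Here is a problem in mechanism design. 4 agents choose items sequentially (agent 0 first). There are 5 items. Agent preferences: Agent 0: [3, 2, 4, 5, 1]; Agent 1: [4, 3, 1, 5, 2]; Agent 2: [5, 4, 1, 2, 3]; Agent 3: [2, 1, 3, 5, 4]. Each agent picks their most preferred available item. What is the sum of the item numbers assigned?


Step 1: Agent 0 picks item 3
Step 2: Agent 1 picks item 4
Step 3: Agent 2 picks item 5
Step 4: Agent 3 picks item 2
Step 5: Sum = 3 + 4 + 5 + 2 = 14

14


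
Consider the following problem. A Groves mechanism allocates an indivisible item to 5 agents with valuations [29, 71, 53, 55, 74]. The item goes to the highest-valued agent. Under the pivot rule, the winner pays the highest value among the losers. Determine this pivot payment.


Step 1: The efficient winner is agent 4 with value 74
Step 2: Other agents' values: [29, 71, 53, 55]
Step 3: Pivot payment = max(others) = 71
Step 4: The winner pays 71

71


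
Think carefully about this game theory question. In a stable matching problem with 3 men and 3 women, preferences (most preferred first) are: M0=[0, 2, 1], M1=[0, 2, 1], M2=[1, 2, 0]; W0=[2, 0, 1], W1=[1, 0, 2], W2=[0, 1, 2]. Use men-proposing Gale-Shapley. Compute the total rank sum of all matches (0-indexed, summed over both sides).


Step 1: Run Gale-Shapley (men propose, women hold best offer):
  M0 proposes to W0; she accepts
  M1 proposes to W0; rejected
  M1 proposes to W2; she accepts
  M2 proposes to W1; she accepts
Step 2: Final matching: W0-M0, W1-M2, W2-M1
Step 3: 0-indexed ranks (man's rank of his match, then woman's): 0 + 1 + 0 + 2 + 1 + 1
Step 4: Total rank sum = 5

5


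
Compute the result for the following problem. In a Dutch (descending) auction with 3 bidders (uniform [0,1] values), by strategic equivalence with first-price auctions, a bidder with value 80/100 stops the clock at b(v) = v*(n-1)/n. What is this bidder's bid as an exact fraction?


Step 1: Dutch auctions are strategically equivalent to first-price auctions
Step 2: The equilibrium bid is b(v) = v*(n-1)/n
Step 3: b = 4/5 * 2/3
Step 4: b = 8/15

8/15


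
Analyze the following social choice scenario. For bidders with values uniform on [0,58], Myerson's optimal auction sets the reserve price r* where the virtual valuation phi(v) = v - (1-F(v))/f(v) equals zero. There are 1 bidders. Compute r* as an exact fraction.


Step 1: For U[0,58], F(v) = v/58 and f(v) = 1/58
Step 2: phi(v) = v - (1 - v/58)/(1/58) = v - (58 - v) = 2v - 58
Step 3: Set phi(r*) = 0: 2r* - 58 = 0
Step 4: r* = 58/2 = 29 (the number of bidders n = 1 does not enter)

29


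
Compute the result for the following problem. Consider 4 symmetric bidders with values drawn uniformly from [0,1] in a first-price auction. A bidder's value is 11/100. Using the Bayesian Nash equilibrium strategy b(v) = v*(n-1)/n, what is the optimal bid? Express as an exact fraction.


Step 1: The symmetric BNE bidding function is b(v) = v * (n-1) / n
Step 2: Substitute v = 11/100 and n = 4
Step 3: b = 11/100 * 3/4
Step 4: b = 33/400

33/400


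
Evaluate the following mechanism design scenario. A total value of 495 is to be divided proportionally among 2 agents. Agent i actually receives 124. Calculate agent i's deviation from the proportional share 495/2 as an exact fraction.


Step 1: Proportional share = 495/2
Step 2: Agent's actual allocation = 124
Step 3: Excess = 124 - 495/2 = -247/2

-247/2


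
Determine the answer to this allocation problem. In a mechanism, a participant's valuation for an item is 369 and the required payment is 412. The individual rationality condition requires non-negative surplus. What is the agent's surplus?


Step 1: Surplus = value - payment = 369 - 412 = -43
Step 2: IR is violated (surplus < 0)

-43


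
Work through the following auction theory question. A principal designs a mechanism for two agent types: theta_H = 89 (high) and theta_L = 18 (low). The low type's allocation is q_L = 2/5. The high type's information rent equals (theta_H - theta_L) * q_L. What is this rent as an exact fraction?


Step 1: theta_H - theta_L = 89 - 18 = 71
Step 2: Information rent = (theta_H - theta_L) * q_L
Step 3: = 71 * 2/5
Step 4: = 142/5

142/5


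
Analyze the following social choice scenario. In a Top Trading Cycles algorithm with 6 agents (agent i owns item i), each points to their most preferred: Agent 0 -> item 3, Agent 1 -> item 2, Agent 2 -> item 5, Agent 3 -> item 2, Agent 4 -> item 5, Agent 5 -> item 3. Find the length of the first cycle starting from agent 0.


Step 1: Trace the pointer graph from agent 0: 0 -> 3 -> 2 -> 5 -> 3
Step 2: A cycle is detected when we revisit agent 3
Step 3: The cycle is: 3 -> 2 -> 5 -> 3
Step 4: Cycle length = 3

3


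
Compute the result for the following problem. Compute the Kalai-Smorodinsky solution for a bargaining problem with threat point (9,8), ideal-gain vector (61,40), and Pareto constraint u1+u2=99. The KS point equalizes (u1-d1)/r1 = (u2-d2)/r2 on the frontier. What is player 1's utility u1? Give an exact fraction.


Step 1: At the KS point, (u1-d1)/r1 = (u2-d2)/r2 = t and u1+u2 = 99
Step 2: u1 = d1 + r1*t and u2 = d2 + r2*t, so (d1 + r1*t) + (d2 + r2*t) = 99
Step 3: t = (99 - 9 - 8)/(61 + 40) = 82/101
Step 4: u1 = d1 + r1*t = 9 + 61 * 82/101 = 5911/101
Step 5: (Check: u2 = d2 + r2*t = 4088/101; u1+u2 = 5911/101 + 4088/101 = 99, on the frontier.)

5911/101


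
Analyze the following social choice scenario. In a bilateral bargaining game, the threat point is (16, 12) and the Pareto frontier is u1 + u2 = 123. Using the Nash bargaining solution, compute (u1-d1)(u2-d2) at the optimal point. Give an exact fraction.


Step 1: The Nash solution splits surplus symmetrically above the disagreement point
Step 2: u1 = (total + d1 - d2)/2 = (123 + 16 - 12)/2 = 127/2
Step 3: u2 = (total - d1 + d2)/2 = (123 - 16 + 12)/2 = 119/2
Step 4: Nash product = (127/2 - 16) * (119/2 - 12)
Step 5: = 95/2 * 95/2 = 9025/4

9025/4


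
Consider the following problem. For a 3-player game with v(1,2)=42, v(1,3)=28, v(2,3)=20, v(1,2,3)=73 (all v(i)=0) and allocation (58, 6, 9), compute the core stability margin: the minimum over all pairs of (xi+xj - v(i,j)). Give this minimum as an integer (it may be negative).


Step 1: Slack for coalition (1,2): x1+x2 - v12 = 64 - 42 = 22
Step 2: Slack for coalition (1,3): x1+x3 - v13 = 67 - 28 = 39
Step 3: Slack for coalition (2,3): x2+x3 - v23 = 15 - 20 = -5
Step 4: Minimum slack = min(22, 39, -5) = -5, attained by (2,3); coalition (2,3) can block (slack < 0), so the allocation is not in the core

-5


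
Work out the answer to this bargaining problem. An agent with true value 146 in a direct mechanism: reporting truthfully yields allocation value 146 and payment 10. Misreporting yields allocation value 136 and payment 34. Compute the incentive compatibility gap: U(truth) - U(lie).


Step 1: U(truth) = value - payment = 146 - 10 = 136
Step 2: U(lie) = allocation - payment = 136 - 34 = 102
Step 3: IC gap = 136 - 102 = 34

34


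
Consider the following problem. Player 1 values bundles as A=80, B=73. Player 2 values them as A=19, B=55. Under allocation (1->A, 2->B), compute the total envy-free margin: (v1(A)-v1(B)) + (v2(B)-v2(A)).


Step 1: Player 1's margin = v1(A) - v1(B) = 80 - 73 = 7
Step 2: Player 2's margin = v2(B) - v2(A) = 55 - 19 = 36
Step 3: Total margin = 7 + 36 = 43

43


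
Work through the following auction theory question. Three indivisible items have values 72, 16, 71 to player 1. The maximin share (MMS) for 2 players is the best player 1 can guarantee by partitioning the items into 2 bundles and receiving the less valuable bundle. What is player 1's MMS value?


Step 1: Item values = 72, 16, 71
Step 2: Enumerate all 2-bundle partitions and take the smaller bundle:
  Partition 1: {72} vs {16,71} -> bundles 72, 87; min = 72
  Partition 2: {16} vs {72,71} -> bundles 16, 143; min = 16
  Partition 3: {71} vs {72,16} -> bundles 71, 88; min = 71
Step 3: MMS = max(72, 16, 71) = 72

72


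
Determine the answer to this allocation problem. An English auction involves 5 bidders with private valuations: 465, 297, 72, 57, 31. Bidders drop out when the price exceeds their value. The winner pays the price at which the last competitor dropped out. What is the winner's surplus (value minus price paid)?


Step 1: Identify the highest value: 465
Step 2: Identify the second-highest value: 297
Step 3: The final price = second-highest value = 297
Step 4: Surplus = 465 - 297 = 168

168


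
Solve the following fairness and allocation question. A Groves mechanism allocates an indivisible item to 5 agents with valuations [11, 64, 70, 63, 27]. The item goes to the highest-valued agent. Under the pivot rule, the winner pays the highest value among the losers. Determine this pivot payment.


Step 1: The efficient winner is agent 2 with value 70
Step 2: Other agents' values: [11, 64, 63, 27]
Step 3: Pivot payment = max(others) = 64
Step 4: The winner pays 64

64


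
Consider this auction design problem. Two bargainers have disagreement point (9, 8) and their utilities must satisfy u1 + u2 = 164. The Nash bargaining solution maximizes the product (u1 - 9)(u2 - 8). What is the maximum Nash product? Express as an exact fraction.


Step 1: The Nash solution splits surplus symmetrically above the disagreement point
Step 2: u1 = (total + d1 - d2)/2 = (164 + 9 - 8)/2 = 165/2
Step 3: u2 = (total - d1 + d2)/2 = (164 - 9 + 8)/2 = 163/2
Step 4: Nash product = (165/2 - 9) * (163/2 - 8)
Step 5: = 147/2 * 147/2 = 21609/4

21609/4


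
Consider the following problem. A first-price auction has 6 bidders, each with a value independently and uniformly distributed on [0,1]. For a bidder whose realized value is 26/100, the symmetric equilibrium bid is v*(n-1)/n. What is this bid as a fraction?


Step 1: The symmetric BNE bidding function is b(v) = v * (n-1) / n
Step 2: Substitute v = 13/50 and n = 6
Step 3: b = 13/50 * 5/6
Step 4: b = 13/60

13/60


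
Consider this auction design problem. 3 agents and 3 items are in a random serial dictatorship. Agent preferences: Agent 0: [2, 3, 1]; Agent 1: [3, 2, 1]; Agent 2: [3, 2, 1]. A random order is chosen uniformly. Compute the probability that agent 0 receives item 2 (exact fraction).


Step 1: Agent 0 wants item 2
Step 2: There are 6 possible orderings of agents
Step 3: In 4 orderings, agent 0 gets item 2
Step 4: Probability = 4/6 = 2/3

2/3


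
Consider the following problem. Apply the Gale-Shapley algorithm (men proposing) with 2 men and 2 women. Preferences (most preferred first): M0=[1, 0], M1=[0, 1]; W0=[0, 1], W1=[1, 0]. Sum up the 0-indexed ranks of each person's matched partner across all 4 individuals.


Step 1: Run Gale-Shapley (men propose, women hold best offer):
  M0 proposes to W1; she accepts
  M1 proposes to W0; she accepts
Step 2: Final matching: W0-M1, W1-M0
Step 3: 0-indexed ranks (man's rank of his match, then woman's): 0 + 1 + 0 + 1
Step 4: Total rank sum = 2

2


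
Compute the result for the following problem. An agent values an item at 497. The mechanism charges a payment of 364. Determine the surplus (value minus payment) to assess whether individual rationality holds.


Step 1: Surplus = value - payment = 497 - 364 = 133
Step 2: IR is satisfied (surplus >= 0)

133


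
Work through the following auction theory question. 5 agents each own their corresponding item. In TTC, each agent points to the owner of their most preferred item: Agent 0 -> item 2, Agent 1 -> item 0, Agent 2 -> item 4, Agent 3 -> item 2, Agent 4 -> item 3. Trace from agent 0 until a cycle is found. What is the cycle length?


Step 1: Trace the pointer graph from agent 0: 0 -> 2 -> 4 -> 3 -> 2
Step 2: A cycle is detected when we revisit agent 2
Step 3: The cycle is: 2 -> 4 -> 3 -> 2
Step 4: Cycle length = 3

3


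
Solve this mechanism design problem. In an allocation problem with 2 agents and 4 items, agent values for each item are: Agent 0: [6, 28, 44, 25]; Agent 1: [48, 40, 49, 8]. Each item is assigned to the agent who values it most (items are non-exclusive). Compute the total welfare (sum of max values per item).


Step 1: For each item, find the maximum value among all agents.
Step 2: Item 0 -> Agent 1 (value 48)
Step 3: Item 1 -> Agent 1 (value 40)
Step 4: Item 2 -> Agent 1 (value 49)
Step 5: Item 3 -> Agent 0 (value 25)
Step 6: Total welfare = 48 + 40 + 49 + 25 = 162

162
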